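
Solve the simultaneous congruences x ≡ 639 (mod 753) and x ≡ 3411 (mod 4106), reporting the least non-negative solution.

2762643

Write x = 639 + 753·k. Then 753·k ≡ 3411 − 639 ≡ 2772 (mod 4106).
Need 753⁻¹ mod 4106. Extended Euclid on (4106, 753):
4106 = 5·753 + 341
753 = 2·341 + 71
341 = 4·71 + 57
71 = 1·57 + 14
57 = 4·14 + 1
14 = 14·1 + 0
Back-substitute:
1 = 57 − 4·14
1 = −4·71 + 5·57
1 = 5·341 − 24·71
1 = −24·753 + 53·341
1 = 53·4106 − 289·753
753⁻¹ ≡ 3817 (mod 4106), so k ≡ 3817·2772 ≡ 3668 (mod 4106).
x = 639 + 753·3668 = 2762643.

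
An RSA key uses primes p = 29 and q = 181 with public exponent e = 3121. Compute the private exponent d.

4801

φ(n) = (p−1)(q−1) = 28·180 = 5040.
Need d with 3121·d ≡ 1 (mod 5040). Apply the extended Euclidean algorithm:
5040 = 1×3121 + 1919
3121 = 1×1919 + 1202
1919 = 1×1202 + 717
1202 = 1×717 + 485
717 = 1×485 + 232
485 = 2×232 + 21
232 = 11×21 + 1
21 = 21×1 + 0
Back-substitute:
1 = 232 − 11·21
1 = −11·485 + 23·232
1 = 23·717 − 34·485
1 = −34·1202 + 57·717
1 = 57·1919 − 91·1202
1 = −91·3121 + 148·1919
1 = 148·5040 − 239·3121
So 3121·(-239) ≡ 1 (mod 5040), hence d ≡ -239 ≡ 4801 (mod 5040).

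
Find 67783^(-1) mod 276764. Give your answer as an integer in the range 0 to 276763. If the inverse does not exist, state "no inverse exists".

gcd(276764, 67783) by repeated division:
276764 = 4·67783 + 5632
67783 = 12·5632 + 199
5632 = 28·199 + 60
199 = 3·60 + 19
60 = 3·19 + 3
19 = 6·3 + 1
3 = 3·1 + 0
Since gcd(67783, 276764) = 1, back-substitute to write 1 as a combination:
1 = 19 − 6·3
1 = −6·60 + 19·19
1 = 19·199 − 63·60
1 = −63·5632 + 1783·199
1 = 1783·67783 − 21459·5632
1 = −21459·276764 + 87619·67783
So 67783·87619 ≡ 1 (mod 276764).

87619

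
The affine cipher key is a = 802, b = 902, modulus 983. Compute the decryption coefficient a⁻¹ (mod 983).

Extended Euclidean algorithm:
983 = 1*802 + 181
802 = 4*181 + 78
181 = 2*78 + 25
78 = 3*25 + 3
25 = 8*3 + 1
3 = 3*1 + 0
The gcd is 1. Working backward:
1 = 25 − 8·3
1 = −8·78 + 25·25
1 = 25·181 − 58·78
1 = −58·802 + 257·181
1 = 257·983 − 315·802
Hence 802⁻¹ ≡ -315 ≡ 668 (mod 983).

668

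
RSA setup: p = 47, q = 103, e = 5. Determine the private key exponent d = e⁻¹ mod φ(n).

φ(n) = (p−1)(q−1) = 46·102 = 4692.
Need d with 5·d ≡ 1 (mod 4692). Apply the extended Euclidean algorithm:
4692 = 938×5 + 2
5 = 2×2 + 1
2 = 2×1 + 0
Back-substitute:
1 = 5 − 2·2
1 = −2·4692 + 1877·5
So 5·1877 ≡ 1 (mod 4692), hence d = 1877.

1877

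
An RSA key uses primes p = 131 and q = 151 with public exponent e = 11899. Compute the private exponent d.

φ(n) = (p−1)(q−1) = 130·150 = 19500.
Need d with 11899·d ≡ 1 (mod 19500). Apply the extended Euclidean algorithm:
19500 = 1·11899 + 7601
11899 = 1·7601 + 4298
7601 = 1·4298 + 3303
4298 = 1·3303 + 995
3303 = 3·995 + 318
995 = 3·318 + 41
318 = 7·41 + 31
41 = 1·31 + 10
31 = 3·10 + 1
10 = 10·1 + 0
Back-substitute:
1 = 31 − 3·10
1 = −3·41 + 4·31
1 = 4·318 − 31·41
1 = −31·995 + 97·318
1 = 97·3303 − 322·995
1 = −322·4298 + 419·3303
1 = 419·7601 − 741·4298
1 = −741·11899 + 1160·7601
1 = 1160·19500 − 1901·11899
So 11899·(-1901) ≡ 1 (mod 19500), hence d ≡ -1901 ≡ 17599 (mod 19500).

17599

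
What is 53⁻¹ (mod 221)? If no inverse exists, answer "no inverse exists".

Extended Euclidean algorithm:
221 = 4·53 + 9
53 = 5·9 + 8
9 = 1·8 + 1
8 = 8·1 + 0
Since gcd(53, 221) = 1, back-substitute to write 1 as a combination:
1 = 9 − 8
1 = −53 + 6·9
1 = 6·221 − 25·53
Thus 53·(-25) ≡ 1 (mod 221); reducing, -25 mod 221 = 196.

196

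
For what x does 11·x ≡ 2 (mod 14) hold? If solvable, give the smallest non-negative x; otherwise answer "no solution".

4

First find gcd(11, 14):
14 = 1×11 + 3
11 = 3×3 + 2
3 = 1×2 + 1
2 = 2×1 + 0
gcd = 1, so a unique solution mod 14 exists.
Back-substitute for the Bézout coefficients:
1 = 3 − 2
1 = −11 + 4·3
1 = 4·14 − 5·11
So 11·(-5) ≡ 1 (mod 14), giving 11⁻¹ ≡ 9.
x ≡ 11⁻¹·2 ≡ 9·2 ≡ 4 (mod 14).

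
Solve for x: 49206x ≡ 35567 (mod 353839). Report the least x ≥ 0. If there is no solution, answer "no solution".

First find gcd(49206, 353839):
353839 = 7×49206 + 9397
49206 = 5×9397 + 2221
9397 = 4×2221 + 513
2221 = 4×513 + 169
513 = 3×169 + 6
169 = 28×6 + 1
6 = 6×1 + 0
gcd = 1, so a unique solution mod 353839 exists.
Back-substitute for the Bézout coefficients:
1 = 169 − 28·6
1 = −28·513 + 85·169
1 = 85·2221 − 368·513
1 = −368·9397 + 1557·2221
1 = 1557·49206 − 8153·9397
1 = −8153·353839 + 58628·49206
So 49206·(58628) ≡ 1 (mod 353839), giving 49206⁻¹ ≡ 58628.
x ≡ 49206⁻¹·35567 ≡ 58628·35567 ≡ 48849 (mod 353839).

48849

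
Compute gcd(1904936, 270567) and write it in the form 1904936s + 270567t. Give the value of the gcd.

11

Repeated division:
1904936 = 7*270567 + 10967
270567 = 24*10967 + 7359
10967 = 1*7359 + 3608
7359 = 2*3608 + 143
3608 = 25*143 + 33
143 = 4*33 + 11
33 = 3*11 + 0
gcd(1904936, 270567) = 11.
Working backward:
11 = 143 − 4·33
11 = −4·3608 + 101·143
11 = 101·7359 − 206·3608
11 = −206·10967 + 307·7359
11 = 307·270567 − 7574·10967
11 = −7574·1904936 + 53325·270567
So 11 = (-7574)·1904936 + (53325)·270567.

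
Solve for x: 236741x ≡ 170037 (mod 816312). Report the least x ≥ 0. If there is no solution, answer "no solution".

387849

First find gcd(236741, 816312):
816312 = 3*236741 + 106089
236741 = 2*106089 + 24563
106089 = 4*24563 + 7837
24563 = 3*7837 + 1052
7837 = 7*1052 + 473
1052 = 2*473 + 106
473 = 4*106 + 49
106 = 2*49 + 8
49 = 6*8 + 1
8 = 8*1 + 0
gcd = 1, so a unique solution mod 816312 exists.
Back-substitute for the Bézout coefficients:
1 = 49 − 6·8
1 = −6·106 + 13·49
1 = 13·473 − 58·106
1 = −58·1052 + 129·473
1 = 129·7837 − 961·1052
1 = −961·24563 + 3012·7837
1 = 3012·106089 − 13009·24563
1 = −13009·236741 + 29030·106089
1 = 29030·816312 − 100099·236741
So 236741·(-100099) ≡ 1 (mod 816312), giving 236741⁻¹ ≡ 716213.
x ≡ 236741⁻¹·170037 ≡ 716213·170037 ≡ 387849 (mod 816312).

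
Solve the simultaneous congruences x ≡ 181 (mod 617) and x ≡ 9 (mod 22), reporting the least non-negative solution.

2649

Write x = 181 + 617·k. Then 617·k ≡ 9 − 181 ≡ 4 (mod 22).
Need 617⁻¹ mod 22. Extended Euclid on (22, 1):
22 = 22·1 + 0
617⁻¹ ≡ 1 (mod 22), so k ≡ 1·4 ≡ 4 (mod 22).
x = 181 + 617·4 = 2649.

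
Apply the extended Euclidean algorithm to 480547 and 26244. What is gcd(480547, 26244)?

1

Apply Euclid's algorithm to 480547 and 26244:
480547 = 18×26244 + 8155
26244 = 3×8155 + 1779
8155 = 4×1779 + 1039
1779 = 1×1039 + 740
1039 = 1×740 + 299
740 = 2×299 + 142
299 = 2×142 + 15
142 = 9×15 + 7
15 = 2×7 + 1
7 = 7×1 + 0
gcd(480547, 26244) = 1.
Back-substituting:
1 = 15 − 2·7
1 = −2·142 + 19·15
1 = 19·299 − 40·142
1 = −40·740 + 99·299
1 = 99·1039 − 139·740
1 = −139·1779 + 238·1039
1 = 238·8155 − 1091·1779
1 = −1091·26244 + 3511·8155
1 = 3511·480547 − 64289·26244
So 1 = (3511)·480547 + (-64289)·26244.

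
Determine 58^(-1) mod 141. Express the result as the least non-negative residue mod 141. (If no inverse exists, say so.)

Apply the Euclidean algorithm to 141 and 58:
141 = 2·58 + 25
58 = 2·25 + 8
25 = 3·8 + 1
8 = 8·1 + 0
gcd = 1, so the inverse exists. Back-substitute:
1 = 25 − 3·8
1 = −3·58 + 7·25
1 = 7·141 − 17·58
Hence 58⁻¹ ≡ -17 ≡ 124 (mod 141).

124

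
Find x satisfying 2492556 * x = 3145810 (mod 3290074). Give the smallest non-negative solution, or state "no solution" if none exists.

469610

First find gcd(2492556, 3290074):
3290074 = 1*2492556 + 797518
2492556 = 3*797518 + 100002
797518 = 7*100002 + 97504
100002 = 1*97504 + 2498
97504 = 39*2498 + 82
2498 = 30*82 + 38
82 = 2*38 + 6
38 = 6*6 + 2
6 = 3*2 + 0
gcd = 2 and 2 | 3145810, so solutions exist. Divide through by 2: 1246278x ≡ 1572905 (mod 1645037).
Now find 1246278⁻¹ mod 1645037:
1645037 = 1·1246278 + 398759
1246278 = 3·398759 + 50001
398759 = 7·50001 + 48752
50001 = 1·48752 + 1249
48752 = 39·1249 + 41
1249 = 30·41 + 19
41 = 2·19 + 3
19 = 6·3 + 1
3 = 3·1 + 0
Back-substitute:
1 = 19 − 6·3
1 = −6·41 + 13·19
1 = 13·1249 − 396·41
1 = −396·48752 + 15457·1249
1 = 15457·50001 − 15853·48752
1 = −15853·398759 + 126428·50001
1 = 126428·1246278 − 395137·398759
1 = −395137·1645037 + 521565·1246278
So 1246278⁻¹ ≡ 521565 (mod 1645037).
Then x ≡ 521565·1572905 ≡ 469610 (mod 1645037); the smallest non-negative solution is x = 469610.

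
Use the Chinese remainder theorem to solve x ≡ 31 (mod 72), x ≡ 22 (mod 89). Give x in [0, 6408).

Write x = 31 + 72·k. Then 72·k ≡ 22 − 31 ≡ 80 (mod 89).
Need 72⁻¹ mod 89. Extended Euclid on (89, 72):
89 = 1*72 + 17
72 = 4*17 + 4
17 = 4*4 + 1
4 = 4*1 + 0
Back-substitute:
1 = 17 − 4·4
1 = −4·72 + 17·17
1 = 17·89 − 21·72
72⁻¹ ≡ 68 (mod 89), so k ≡ 68·80 ≡ 11 (mod 89).
x = 31 + 72·11 = 823.

823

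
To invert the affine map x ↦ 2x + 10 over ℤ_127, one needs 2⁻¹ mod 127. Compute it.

64

Run Euclid on (127, 2):
127 = 63×2 + 1
2 = 2×1 + 0
The gcd is 1. Working backward:
1 = 127 − 63·2
Thus 2·(-63) ≡ 1 (mod 127); reducing, -63 mod 127 = 64.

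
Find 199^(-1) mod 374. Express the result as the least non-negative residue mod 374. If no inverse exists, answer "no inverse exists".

gcd(374, 199) by repeated division:
374 = 1·199 + 175
199 = 1·175 + 24
175 = 7·24 + 7
24 = 3·7 + 3
7 = 2·3 + 1
3 = 3·1 + 0
gcd = 1, so the inverse exists. Back-substitute:
1 = 7 − 2·3
1 = −2·24 + 7·7
1 = 7·175 − 51·24
1 = −51·199 + 58·175
1 = 58·374 − 109·199
So 199·(-109) ≡ 1 (mod 374), and -109 ≡ 265 (mod 374).

265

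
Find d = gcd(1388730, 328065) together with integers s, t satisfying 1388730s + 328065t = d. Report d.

15

Apply Euclid's algorithm to 1388730 and 328065:
1388730 = 4*328065 + 76470
328065 = 4*76470 + 22185
76470 = 3*22185 + 9915
22185 = 2*9915 + 2355
9915 = 4*2355 + 495
2355 = 4*495 + 375
495 = 1*375 + 120
375 = 3*120 + 15
120 = 8*15 + 0
gcd(1388730, 328065) = 15.
Express as a combination:
15 = 375 − 3·120
15 = −3·495 + 4·375
15 = 4·2355 − 19·495
15 = −19·9915 + 80·2355
15 = 80·22185 − 179·9915
15 = −179·76470 + 617·22185
15 = 617·328065 − 2647·76470
15 = −2647·1388730 + 11205·328065
So 15 = (-2647)·1388730 + (11205)·328065.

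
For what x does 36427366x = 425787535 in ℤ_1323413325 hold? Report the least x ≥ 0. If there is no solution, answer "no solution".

First find gcd(36427366, 1323413325):
1323413325 = 36×36427366 + 12028149
36427366 = 3×12028149 + 342919
12028149 = 35×342919 + 25984
342919 = 13×25984 + 5127
25984 = 5×5127 + 349
5127 = 14×349 + 241
349 = 1×241 + 108
241 = 2×108 + 25
108 = 4×25 + 8
25 = 3×8 + 1
8 = 8×1 + 0
gcd = 1, so a unique solution mod 1323413325 exists.
Back-substitute for the Bézout coefficients:
1 = 25 − 3·8
1 = −3·108 + 13·25
1 = 13·241 − 29·108
1 = −29·349 + 42·241
1 = 42·5127 − 617·349
1 = −617·25984 + 3127·5127
1 = 3127·342919 − 41268·25984
1 = −41268·12028149 + 1447507·342919
1 = 1447507·36427366 − 4383789·12028149
1 = −4383789·1323413325 + 159263911·36427366
So 36427366·(159263911) ≡ 1 (mod 1323413325), giving 36427366⁻¹ ≡ 159263911.
x ≡ 36427366⁻¹·425787535 ≡ 159263911·425787535 ≡ 1295808310 (mod 1323413325).

1295808310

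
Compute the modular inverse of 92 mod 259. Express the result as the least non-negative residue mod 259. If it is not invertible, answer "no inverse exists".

183

Run Euclid on (259, 92):
259 = 2*92 + 75
92 = 1*75 + 17
75 = 4*17 + 7
17 = 2*7 + 3
7 = 2*3 + 1
3 = 3*1 + 0
gcd = 1, so the inverse exists. Back-substitute:
1 = 7 − 2·3
1 = −2·17 + 5·7
1 = 5·75 − 22·17
1 = −22·92 + 27·75
1 = 27·259 − 76·92
Hence 92⁻¹ ≡ -76 ≡ 183 (mod 259).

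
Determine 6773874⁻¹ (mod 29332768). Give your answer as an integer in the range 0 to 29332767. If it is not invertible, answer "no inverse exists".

Compute gcd(6773874, 29332768):
29332768 = 4*6773874 + 2237272
6773874 = 3*2237272 + 62058
2237272 = 36*62058 + 3184
62058 = 19*3184 + 1562
3184 = 2*1562 + 60
1562 = 26*60 + 2
60 = 30*2 + 0
Since gcd = 2 > 1, 6773874 is not a unit mod 29332768.

no inverse exists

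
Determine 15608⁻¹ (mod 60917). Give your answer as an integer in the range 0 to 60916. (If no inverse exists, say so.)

1729

Extended Euclidean algorithm:
60917 = 3*15608 + 14093
15608 = 1*14093 + 1515
14093 = 9*1515 + 458
1515 = 3*458 + 141
458 = 3*141 + 35
141 = 4*35 + 1
35 = 35*1 + 0
The gcd is 1. Working backward:
1 = 141 − 4·35
1 = −4·458 + 13·141
1 = 13·1515 − 43·458
1 = −43·14093 + 400·1515
1 = 400·15608 − 443·14093
1 = −443·60917 + 1729·15608
So 15608·1729 ≡ 1 (mod 60917).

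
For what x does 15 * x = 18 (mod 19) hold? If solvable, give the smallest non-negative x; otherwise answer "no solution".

First find gcd(15, 19):
19 = 1*15 + 4
15 = 3*4 + 3
4 = 1*3 + 1
3 = 3*1 + 0
gcd = 1, so a unique solution mod 19 exists.
Back-substitute for the Bézout coefficients:
1 = 4 − 3
1 = −15 + 4·4
1 = 4·19 − 5·15
So 15·(-5) ≡ 1 (mod 19), giving 15⁻¹ ≡ 14.
x ≡ 15⁻¹·18 ≡ 14·18 ≡ 5 (mod 19).

5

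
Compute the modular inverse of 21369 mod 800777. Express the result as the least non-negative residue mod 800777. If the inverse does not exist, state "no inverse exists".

22859

gcd(800777, 21369) by repeated division:
800777 = 37×21369 + 10124
21369 = 2×10124 + 1121
10124 = 9×1121 + 35
1121 = 32×35 + 1
35 = 35×1 + 0
gcd = 1, so the inverse exists. Back-substitute:
1 = 1121 − 32·35
1 = −32·10124 + 289·1121
1 = 289·21369 − 610·10124
1 = −610·800777 + 22859·21369
So 21369·22859 ≡ 1 (mod 800777).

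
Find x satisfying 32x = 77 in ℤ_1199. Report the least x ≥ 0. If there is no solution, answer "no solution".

First find gcd(32, 1199):
1199 = 37*32 + 15
32 = 2*15 + 2
15 = 7*2 + 1
2 = 2*1 + 0
gcd = 1, so a unique solution mod 1199 exists.
Back-substitute for the Bézout coefficients:
1 = 15 − 7·2
1 = −7·32 + 15·15
1 = 15·1199 − 562·32
So 32·(-562) ≡ 1 (mod 1199), giving 32⁻¹ ≡ 637.
x ≡ 32⁻¹·77 ≡ 637·77 ≡ 1089 (mod 1199).

1089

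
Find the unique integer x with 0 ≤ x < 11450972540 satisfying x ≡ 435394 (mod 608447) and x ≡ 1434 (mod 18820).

11001157154

Write x = 435394 + 608447·k. Then 608447·k ≡ 1434 − 435394 ≡ 17720 (mod 18820).
Need 608447⁻¹ mod 18820. Extended Euclid on (18820, 6207):
18820 = 3×6207 + 199
6207 = 31×199 + 38
199 = 5×38 + 9
38 = 4×9 + 2
9 = 4×2 + 1
2 = 2×1 + 0
Back-substitute:
1 = 9 − 4·2
1 = −4·38 + 17·9
1 = 17·199 − 89·38
1 = −89·6207 + 2776·199
1 = 2776·18820 − 8417·6207
608447⁻¹ ≡ 10403 (mod 18820), so k ≡ 10403·17720 ≡ 18080 (mod 18820).
x = 435394 + 608447·18080 = 11001157154.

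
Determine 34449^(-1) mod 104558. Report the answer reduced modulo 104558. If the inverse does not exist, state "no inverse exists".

gcd(104558, 34449) by repeated division:
104558 = 3×34449 + 1211
34449 = 28×1211 + 541
1211 = 2×541 + 129
541 = 4×129 + 25
129 = 5×25 + 4
25 = 6×4 + 1
4 = 4×1 + 0
The gcd is 1. Working backward:
1 = 25 − 6·4
1 = −6·129 + 31·25
1 = 31·541 − 130·129
1 = −130·1211 + 291·541
1 = 291·34449 − 8278·1211
1 = −8278·104558 + 25125·34449
So 34449·25125 ≡ 1 (mod 104558).

25125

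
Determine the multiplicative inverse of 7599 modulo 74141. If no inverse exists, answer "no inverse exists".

43827

Extended Euclidean algorithm:
74141 = 9*7599 + 5750
7599 = 1*5750 + 1849
5750 = 3*1849 + 203
1849 = 9*203 + 22
203 = 9*22 + 5
22 = 4*5 + 2
5 = 2*2 + 1
2 = 2*1 + 0
The gcd is 1. Working backward:
1 = 5 − 2·2
1 = −2·22 + 9·5
1 = 9·203 − 83·22
1 = −83·1849 + 756·203
1 = 756·5750 − 2351·1849
1 = −2351·7599 + 3107·5750
1 = 3107·74141 − 30314·7599
Thus 7599·(-30314) ≡ 1 (mod 74141); reducing, -30314 mod 74141 = 43827.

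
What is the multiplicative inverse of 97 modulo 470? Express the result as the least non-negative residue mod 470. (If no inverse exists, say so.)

63

Apply the Euclidean algorithm to 470 and 97:
470 = 4×97 + 82
97 = 1×82 + 15
82 = 5×15 + 7
15 = 2×7 + 1
7 = 7×1 + 0
gcd = 1, so the inverse exists. Back-substitute:
1 = 15 − 2·7
1 = −2·82 + 11·15
1 = 11·97 − 13·82
1 = −13·470 + 63·97
So 97·63 ≡ 1 (mod 470).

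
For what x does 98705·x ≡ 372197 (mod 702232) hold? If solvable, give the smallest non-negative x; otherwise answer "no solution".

First find gcd(98705, 702232):
702232 = 7*98705 + 11297
98705 = 8*11297 + 8329
11297 = 1*8329 + 2968
8329 = 2*2968 + 2393
2968 = 1*2393 + 575
2393 = 4*575 + 93
575 = 6*93 + 17
93 = 5*17 + 8
17 = 2*8 + 1
8 = 8*1 + 0
gcd = 1, so a unique solution mod 702232 exists.
Back-substitute for the Bézout coefficients:
1 = 17 − 2·8
1 = −2·93 + 11·17
1 = 11·575 − 68·93
1 = −68·2393 + 283·575
1 = 283·2968 − 351·2393
1 = −351·8329 + 985·2968
1 = 985·11297 − 1336·8329
1 = −1336·98705 + 11673·11297
1 = 11673·702232 − 83047·98705
So 98705·(-83047) ≡ 1 (mod 702232), giving 98705⁻¹ ≡ 619185.
x ≡ 98705⁻¹·372197 ≡ 619185·372197 ≡ 301685 (mod 702232).

301685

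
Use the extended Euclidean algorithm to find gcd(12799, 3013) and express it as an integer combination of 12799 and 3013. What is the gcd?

Apply Euclid's algorithm to 12799 and 3013:
12799 = 4*3013 + 747
3013 = 4*747 + 25
747 = 29*25 + 22
25 = 1*22 + 3
22 = 7*3 + 1
3 = 3*1 + 0
gcd(12799, 3013) = 1.
Working backward:
1 = 22 − 7·3
1 = −7·25 + 8·22
1 = 8·747 − 239·25
1 = −239·3013 + 964·747
1 = 964·12799 − 4095·3013
So 1 = (964)·12799 + (-4095)·3013.

1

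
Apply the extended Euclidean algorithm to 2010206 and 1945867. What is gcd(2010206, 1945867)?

Repeated division:
2010206 = 1×1945867 + 64339
1945867 = 30×64339 + 15697
64339 = 4×15697 + 1551
15697 = 10×1551 + 187
1551 = 8×187 + 55
187 = 3×55 + 22
55 = 2×22 + 11
22 = 2×11 + 0
gcd(2010206, 1945867) = 11.
Back-substituting:
11 = 55 − 2·22
11 = −2·187 + 7·55
11 = 7·1551 − 58·187
11 = −58·15697 + 587·1551
11 = 587·64339 − 2406·15697
11 = −2406·1945867 + 72767·64339
11 = 72767·2010206 − 75173·1945867
So 11 = (72767)·2010206 + (-75173)·1945867.

11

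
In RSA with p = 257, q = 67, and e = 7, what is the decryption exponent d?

9655

φ(n) = (p−1)(q−1) = 256·66 = 16896.
Need d with 7·d ≡ 1 (mod 16896). Apply the extended Euclidean algorithm:
16896 = 2413×7 + 5
7 = 1×5 + 2
5 = 2×2 + 1
2 = 2×1 + 0
Back-substitute:
1 = 5 − 2·2
1 = −2·7 + 3·5
1 = 3·16896 − 7241·7
So 7·(-7241) ≡ 1 (mod 16896), hence d ≡ -7241 ≡ 9655 (mod 16896).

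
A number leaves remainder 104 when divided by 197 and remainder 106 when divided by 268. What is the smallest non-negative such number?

Write x = 104 + 197·k. Then 197·k ≡ 106 − 104 ≡ 2 (mod 268).
Need 197⁻¹ mod 268. Extended Euclid on (268, 197):
268 = 1*197 + 71
197 = 2*71 + 55
71 = 1*55 + 16
55 = 3*16 + 7
16 = 2*7 + 2
7 = 3*2 + 1
2 = 2*1 + 0
Back-substitute:
1 = 7 − 3·2
1 = −3·16 + 7·7
1 = 7·55 − 24·16
1 = −24·71 + 31·55
1 = 31·197 − 86·71
1 = −86·268 + 117·197
197⁻¹ ≡ 117 (mod 268), so k ≡ 117·2 ≡ 234 (mod 268).
x = 104 + 197·234 = 46202.

46202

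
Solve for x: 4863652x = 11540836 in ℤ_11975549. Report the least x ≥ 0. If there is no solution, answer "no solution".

First find gcd(4863652, 11975549):
11975549 = 2*4863652 + 2248245
4863652 = 2*2248245 + 367162
2248245 = 6*367162 + 45273
367162 = 8*45273 + 4978
45273 = 9*4978 + 471
4978 = 10*471 + 268
471 = 1*268 + 203
268 = 1*203 + 65
203 = 3*65 + 8
65 = 8*8 + 1
8 = 8*1 + 0
gcd = 1, so a unique solution mod 11975549 exists.
Back-substitute for the Bézout coefficients:
1 = 65 − 8·8
1 = −8·203 + 25·65
1 = 25·268 − 33·203
1 = −33·471 + 58·268
1 = 58·4978 − 613·471
1 = −613·45273 + 5575·4978
1 = 5575·367162 − 45213·45273
1 = −45213·2248245 + 276853·367162
1 = 276853·4863652 − 598919·2248245
1 = −598919·11975549 + 1474691·4863652
So 4863652·(1474691) ≡ 1 (mod 11975549), giving 4863652⁻¹ ≡ 1474691.
x ≡ 4863652⁻¹·11540836 ≡ 1474691·11540836 ≡ 7740385 (mod 11975549).

7740385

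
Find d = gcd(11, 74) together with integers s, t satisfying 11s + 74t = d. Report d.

1

Euclidean algorithm:
74 = 6·11 + 8
11 = 1·8 + 3
8 = 2·3 + 2
3 = 1·2 + 1
2 = 2·1 + 0
gcd(11, 74) = 1.
Back-substituting:
1 = 3 − 2
1 = −8 + 3·3
1 = 3·11 − 4·8
1 = −4·74 + 27·11
So 1 = (-4)·74 + (27)·11.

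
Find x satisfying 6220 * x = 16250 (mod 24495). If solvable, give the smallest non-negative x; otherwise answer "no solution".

First find gcd(6220, 24495):
24495 = 3·6220 + 5835
6220 = 1·5835 + 385
5835 = 15·385 + 60
385 = 6·60 + 25
60 = 2·25 + 10
25 = 2·10 + 5
10 = 2·5 + 0
gcd = 5 and 5 | 16250, so solutions exist. Divide through by 5: 1244x ≡ 3250 (mod 4899).
Now find 1244⁻¹ mod 4899:
4899 = 3×1244 + 1167
1244 = 1×1167 + 77
1167 = 15×77 + 12
77 = 6×12 + 5
12 = 2×5 + 2
5 = 2×2 + 1
2 = 2×1 + 0
Back-substitute:
1 = 5 − 2·2
1 = −2·12 + 5·5
1 = 5·77 − 32·12
1 = −32·1167 + 485·77
1 = 485·1244 − 517·1167
1 = −517·4899 + 2036·1244
So 1244⁻¹ ≡ 2036 (mod 4899).
Then x ≡ 2036·3250 ≡ 3350 (mod 4899); the smallest non-negative solution is x = 3350.

3350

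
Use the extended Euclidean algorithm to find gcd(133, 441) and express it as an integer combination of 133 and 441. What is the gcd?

Repeated division:
441 = 3×133 + 42
133 = 3×42 + 7
42 = 6×7 + 0
gcd(133, 441) = 7.
Express as a combination:
7 = 133 − 3·42
7 = −3·441 + 10·133
So 7 = (-3)·441 + (10)·133.

7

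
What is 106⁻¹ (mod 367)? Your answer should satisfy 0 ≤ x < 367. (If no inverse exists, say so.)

Apply the Euclidean algorithm to 367 and 106:
367 = 3·106 + 49
106 = 2·49 + 8
49 = 6·8 + 1
8 = 8·1 + 0
gcd = 1, so the inverse exists. Back-substitute:
1 = 49 − 6·8
1 = −6·106 + 13·49
1 = 13·367 − 45·106
Hence 106⁻¹ ≡ -45 ≡ 322 (mod 367).

322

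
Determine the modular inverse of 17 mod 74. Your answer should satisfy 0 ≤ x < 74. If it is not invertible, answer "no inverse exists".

61

Run Euclid on (74, 17):
74 = 4·17 + 6
17 = 2·6 + 5
6 = 1·5 + 1
5 = 5·1 + 0
gcd = 1, so the inverse exists. Back-substitute:
1 = 6 − 5
1 = −17 + 3·6
1 = 3·74 − 13·17
So 17·(-13) ≡ 1 (mod 74), and -13 ≡ 61 (mod 74).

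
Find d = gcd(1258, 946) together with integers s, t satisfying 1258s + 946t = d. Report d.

Euclidean algorithm:
1258 = 1×946 + 312
946 = 3×312 + 10
312 = 31×10 + 2
10 = 5×2 + 0
gcd(1258, 946) = 2.
Express as a combination:
2 = 312 − 31·10
2 = −31·946 + 94·312
2 = 94·1258 − 125·946
So 2 = (94)·1258 + (-125)·946.

2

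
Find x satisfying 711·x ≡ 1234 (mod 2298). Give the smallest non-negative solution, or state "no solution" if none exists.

no solution

gcd(711, 2298):
2298 = 3·711 + 165
711 = 4·165 + 51
165 = 3·51 + 12
51 = 4·12 + 3
12 = 4·3 + 0
gcd = 3, but 3 ∤ 1234, so the congruence has no solution.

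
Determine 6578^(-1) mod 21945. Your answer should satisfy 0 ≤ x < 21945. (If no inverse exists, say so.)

no inverse exists

Euclidean algorithm on 21945, 6578:
21945 = 3×6578 + 2211
6578 = 2×2211 + 2156
2211 = 1×2156 + 55
2156 = 39×55 + 11
55 = 5×11 + 0
gcd(6578, 21945) = 11 ≠ 1, so 6578 has no multiplicative inverse modulo 21945.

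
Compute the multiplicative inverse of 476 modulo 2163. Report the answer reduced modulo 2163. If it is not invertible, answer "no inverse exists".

Euclidean algorithm on 2163, 476:
2163 = 4·476 + 259
476 = 1·259 + 217
259 = 1·217 + 42
217 = 5·42 + 7
42 = 6·7 + 0
The gcd is 7, not 1, hence no inverse exists.

no inverse exists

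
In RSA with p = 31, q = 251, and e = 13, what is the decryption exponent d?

φ(n) = (p−1)(q−1) = 30·250 = 7500.
Need d with 13·d ≡ 1 (mod 7500). Apply the extended Euclidean algorithm:
7500 = 576×13 + 12
13 = 1×12 + 1
12 = 12×1 + 0
Back-substitute:
1 = 13 − 12
1 = −7500 + 577·13
So 13·577 ≡ 1 (mod 7500), hence d = 577.

577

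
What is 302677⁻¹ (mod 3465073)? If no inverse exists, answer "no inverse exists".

551214

Extended Euclidean algorithm:
3465073 = 11·302677 + 135626
302677 = 2·135626 + 31425
135626 = 4·31425 + 9926
31425 = 3·9926 + 1647
9926 = 6·1647 + 44
1647 = 37·44 + 19
44 = 2·19 + 6
19 = 3·6 + 1
6 = 6·1 + 0
gcd = 1, so the inverse exists. Back-substitute:
1 = 19 − 3·6
1 = −3·44 + 7·19
1 = 7·1647 − 262·44
1 = −262·9926 + 1579·1647
1 = 1579·31425 − 4999·9926
1 = −4999·135626 + 21575·31425
1 = 21575·302677 − 48149·135626
1 = −48149·3465073 + 551214·302677
So 302677·551214 ≡ 1 (mod 3465073).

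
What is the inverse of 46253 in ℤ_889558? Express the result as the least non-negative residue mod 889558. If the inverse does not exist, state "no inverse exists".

Apply the Euclidean algorithm to 889558 and 46253:
889558 = 19*46253 + 10751
46253 = 4*10751 + 3249
10751 = 3*3249 + 1004
3249 = 3*1004 + 237
1004 = 4*237 + 56
237 = 4*56 + 13
56 = 4*13 + 4
13 = 3*4 + 1
4 = 4*1 + 0
gcd = 1, so the inverse exists. Back-substitute:
1 = 13 − 3·4
1 = −3·56 + 13·13
1 = 13·237 − 55·56
1 = −55·1004 + 233·237
1 = 233·3249 − 754·1004
1 = −754·10751 + 2495·3249
1 = 2495·46253 − 10734·10751
1 = −10734·889558 + 206441·46253
So 46253·206441 ≡ 1 (mod 889558).

206441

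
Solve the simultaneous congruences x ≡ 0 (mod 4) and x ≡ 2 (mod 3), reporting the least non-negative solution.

8

Write x = 0 + 4·k. Then 4·k ≡ 2 − 0 ≡ 2 (mod 3).
Need 4⁻¹ mod 3. Extended Euclid on (3, 1):
3 = 3·1 + 0
4⁻¹ ≡ 1 (mod 3), so k ≡ 1·2 ≡ 2 (mod 3).
x = 0 + 4·2 = 8.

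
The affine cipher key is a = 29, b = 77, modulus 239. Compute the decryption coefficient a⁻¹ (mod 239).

33

Apply the Euclidean algorithm to 239 and 29:
239 = 8*29 + 7
29 = 4*7 + 1
7 = 7*1 + 0
The gcd is 1. Working backward:
1 = 29 − 4·7
1 = −4·239 + 33·29
So 29·33 ≡ 1 (mod 239).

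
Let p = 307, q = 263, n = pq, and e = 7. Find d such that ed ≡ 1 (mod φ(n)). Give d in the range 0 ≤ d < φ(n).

φ(n) = (p−1)(q−1) = 306·262 = 80172.
Need d with 7·d ≡ 1 (mod 80172). Apply the extended Euclidean algorithm:
80172 = 11453×7 + 1
7 = 7×1 + 0
Back-substitute:
1 = 80172 − 11453·7
So 7·(-11453) ≡ 1 (mod 80172), hence d ≡ -11453 ≡ 68719 (mod 80172).

68719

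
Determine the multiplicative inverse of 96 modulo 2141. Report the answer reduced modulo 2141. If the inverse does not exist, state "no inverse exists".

Extended Euclidean algorithm:
2141 = 22×96 + 29
96 = 3×29 + 9
29 = 3×9 + 2
9 = 4×2 + 1
2 = 2×1 + 0
gcd = 1, so the inverse exists. Back-substitute:
1 = 9 − 4·2
1 = −4·29 + 13·9
1 = 13·96 − 43·29
1 = −43·2141 + 959·96
So 96·959 ≡ 1 (mod 2141).

959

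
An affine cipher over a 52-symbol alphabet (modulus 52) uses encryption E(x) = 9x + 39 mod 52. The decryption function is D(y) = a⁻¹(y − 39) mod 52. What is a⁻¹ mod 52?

gcd(52, 9) by repeated division:
52 = 5*9 + 7
9 = 1*7 + 2
7 = 3*2 + 1
2 = 2*1 + 0
The gcd is 1. Working backward:
1 = 7 − 3·2
1 = −3·9 + 4·7
1 = 4·52 − 23·9
Hence 9⁻¹ ≡ -23 ≡ 29 (mod 52).

29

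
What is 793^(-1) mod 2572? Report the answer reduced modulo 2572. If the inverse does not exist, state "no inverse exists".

Run Euclid on (2572, 793):
2572 = 3·793 + 193
793 = 4·193 + 21
193 = 9·21 + 4
21 = 5·4 + 1
4 = 4·1 + 0
gcd = 1, so the inverse exists. Back-substitute:
1 = 21 − 5·4
1 = −5·193 + 46·21
1 = 46·793 − 189·193
1 = −189·2572 + 613·793
So 793·613 ≡ 1 (mod 2572).

613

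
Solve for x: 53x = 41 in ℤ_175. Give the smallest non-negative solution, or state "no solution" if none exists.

47

First find gcd(53, 175):
175 = 3·53 + 16
53 = 3·16 + 5
16 = 3·5 + 1
5 = 5·1 + 0
gcd = 1, so a unique solution mod 175 exists.
Back-substitute for the Bézout coefficients:
1 = 16 − 3·5
1 = −3·53 + 10·16
1 = 10·175 − 33·53
So 53·(-33) ≡ 1 (mod 175), giving 53⁻¹ ≡ 142.
x ≡ 53⁻¹·41 ≡ 142·41 ≡ 47 (mod 175).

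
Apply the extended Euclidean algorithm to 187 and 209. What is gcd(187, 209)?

11

Repeated division:
209 = 1*187 + 22
187 = 8*22 + 11
22 = 2*11 + 0
gcd(187, 209) = 11.
Back-substituting:
11 = 187 − 8·22
11 = −8·209 + 9·187
So 11 = (-8)·209 + (9)·187.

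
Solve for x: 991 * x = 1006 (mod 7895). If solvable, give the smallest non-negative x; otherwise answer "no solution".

First find gcd(991, 7895):
7895 = 7×991 + 958
991 = 1×958 + 33
958 = 29×33 + 1
33 = 33×1 + 0
gcd = 1, so a unique solution mod 7895 exists.
Back-substitute for the Bézout coefficients:
1 = 958 − 29·33
1 = −29·991 + 30·958
1 = 30·7895 − 239·991
So 991·(-239) ≡ 1 (mod 7895), giving 991⁻¹ ≡ 7656.
x ≡ 991⁻¹·1006 ≡ 7656·1006 ≡ 4311 (mod 7895).

4311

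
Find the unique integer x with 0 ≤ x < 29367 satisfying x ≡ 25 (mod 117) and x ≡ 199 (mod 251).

23542

Write x = 25 + 117·k. Then 117·k ≡ 199 − 25 ≡ 174 (mod 251).
Need 117⁻¹ mod 251. Extended Euclid on (251, 117):
251 = 2×117 + 17
117 = 6×17 + 15
17 = 1×15 + 2
15 = 7×2 + 1
2 = 2×1 + 0
Back-substitute:
1 = 15 − 7·2
1 = −7·17 + 8·15
1 = 8·117 − 55·17
1 = −55·251 + 118·117
117⁻¹ ≡ 118 (mod 251), so k ≡ 118·174 ≡ 201 (mod 251).
x = 25 + 117·201 = 23542.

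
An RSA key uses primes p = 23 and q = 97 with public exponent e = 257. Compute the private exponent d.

641

φ(n) = (p−1)(q−1) = 22·96 = 2112.
Need d with 257·d ≡ 1 (mod 2112). Apply the extended Euclidean algorithm:
2112 = 8×257 + 56
257 = 4×56 + 33
56 = 1×33 + 23
33 = 1×23 + 10
23 = 2×10 + 3
10 = 3×3 + 1
3 = 3×1 + 0
Back-substitute:
1 = 10 − 3·3
1 = −3·23 + 7·10
1 = 7·33 − 10·23
1 = −10·56 + 17·33
1 = 17·257 − 78·56
1 = −78·2112 + 641·257
So 257·641 ≡ 1 (mod 2112), hence d = 641.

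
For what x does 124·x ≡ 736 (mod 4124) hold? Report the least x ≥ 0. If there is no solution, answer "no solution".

272

First find gcd(124, 4124):
4124 = 33*124 + 32
124 = 3*32 + 28
32 = 1*28 + 4
28 = 7*4 + 0
gcd = 4 and 4 | 736, so solutions exist. Divide through by 4: 31x ≡ 184 (mod 1031).
Now find 31⁻¹ mod 1031:
1031 = 33*31 + 8
31 = 3*8 + 7
8 = 1*7 + 1
7 = 7*1 + 0
Back-substitute:
1 = 8 − 7
1 = −31 + 4·8
1 = 4·1031 − 133·31
So 31·(-133) ≡ 1 (mod 1031), i.e. 31⁻¹ ≡ 898.
Then x ≡ 898·184 ≡ 272 (mod 1031); the smallest non-negative solution is x = 272.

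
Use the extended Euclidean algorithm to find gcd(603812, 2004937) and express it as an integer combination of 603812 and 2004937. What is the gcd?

Euclidean algorithm:
2004937 = 3·603812 + 193501
603812 = 3·193501 + 23309
193501 = 8·23309 + 7029
23309 = 3·7029 + 2222
7029 = 3·2222 + 363
2222 = 6·363 + 44
363 = 8·44 + 11
44 = 4·11 + 0
gcd(603812, 2004937) = 11.
Working backward:
11 = 363 − 8·44
11 = −8·2222 + 49·363
11 = 49·7029 − 155·2222
11 = −155·23309 + 514·7029
11 = 514·193501 − 4267·23309
11 = −4267·603812 + 13315·193501
11 = 13315·2004937 − 44212·603812
So 11 = (13315)·2004937 + (-44212)·603812.

11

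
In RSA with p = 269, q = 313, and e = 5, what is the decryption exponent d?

φ(n) = (p−1)(q−1) = 268·312 = 83616.
Need d with 5·d ≡ 1 (mod 83616). Apply the extended Euclidean algorithm:
83616 = 16723·5 + 1
5 = 5·1 + 0
Back-substitute:
1 = 83616 − 16723·5
So 5·(-16723) ≡ 1 (mod 83616), hence d ≡ -16723 ≡ 66893 (mod 83616).

66893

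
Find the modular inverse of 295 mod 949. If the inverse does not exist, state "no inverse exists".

341

gcd(949, 295) by repeated division:
949 = 3×295 + 64
295 = 4×64 + 39
64 = 1×39 + 25
39 = 1×25 + 14
25 = 1×14 + 11
14 = 1×11 + 3
11 = 3×3 + 2
3 = 1×2 + 1
2 = 2×1 + 0
The gcd is 1. Working backward:
1 = 3 − 2
1 = −11 + 4·3
1 = 4·14 − 5·11
1 = −5·25 + 9·14
1 = 9·39 − 14·25
1 = −14·64 + 23·39
1 = 23·295 − 106·64
1 = −106·949 + 341·295
So 295·341 ≡ 1 (mod 949).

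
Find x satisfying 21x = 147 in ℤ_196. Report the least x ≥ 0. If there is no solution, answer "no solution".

First find gcd(21, 196):
196 = 9×21 + 7
21 = 3×7 + 0
gcd = 7 and 7 | 147, so solutions exist. Divide through by 7: 3x ≡ 21 (mod 28).
Now find 3⁻¹ mod 28:
28 = 9*3 + 1
3 = 3*1 + 0
Back-substitute:
1 = 28 − 9·3
So 3·(-9) ≡ 1 (mod 28), i.e. 3⁻¹ ≡ 19.
Then x ≡ 19·21 ≡ 7 (mod 28); the smallest non-negative solution is x = 7.

7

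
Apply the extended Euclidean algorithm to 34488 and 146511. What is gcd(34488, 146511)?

Euclidean algorithm:
146511 = 4·34488 + 8559
34488 = 4·8559 + 252
8559 = 33·252 + 243
252 = 1·243 + 9
243 = 27·9 + 0
gcd(34488, 146511) = 9.
Working backward:
9 = 252 − 243
9 = −8559 + 34·252
9 = 34·34488 − 137·8559
9 = −137·146511 + 582·34488
So 9 = (-137)·146511 + (582)·34488.

9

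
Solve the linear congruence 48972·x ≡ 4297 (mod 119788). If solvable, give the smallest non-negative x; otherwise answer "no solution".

no solution

gcd(48972, 119788):
119788 = 2·48972 + 21844
48972 = 2·21844 + 5284
21844 = 4·5284 + 708
5284 = 7·708 + 328
708 = 2·328 + 52
328 = 6·52 + 16
52 = 3·16 + 4
16 = 4·4 + 0
gcd = 4, but 4 ∤ 4297, so the congruence has no solution.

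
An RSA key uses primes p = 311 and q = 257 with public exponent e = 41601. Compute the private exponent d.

φ(n) = (p−1)(q−1) = 310·256 = 79360.
Need d with 41601·d ≡ 1 (mod 79360). Apply the extended Euclidean algorithm:
79360 = 1*41601 + 37759
41601 = 1*37759 + 3842
37759 = 9*3842 + 3181
3842 = 1*3181 + 661
3181 = 4*661 + 537
661 = 1*537 + 124
537 = 4*124 + 41
124 = 3*41 + 1
41 = 41*1 + 0
Back-substitute:
1 = 124 − 3·41
1 = −3·537 + 13·124
1 = 13·661 − 16·537
1 = −16·3181 + 77·661
1 = 77·3842 − 93·3181
1 = −93·37759 + 914·3842
1 = 914·41601 − 1007·37759
1 = −1007·79360 + 1921·41601
So 41601·1921 ≡ 1 (mod 79360), hence d = 1921.

1921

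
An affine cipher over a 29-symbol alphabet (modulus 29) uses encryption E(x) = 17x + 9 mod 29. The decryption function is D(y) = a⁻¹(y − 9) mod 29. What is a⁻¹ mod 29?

Extended Euclidean algorithm:
29 = 1*17 + 12
17 = 1*12 + 5
12 = 2*5 + 2
5 = 2*2 + 1
2 = 2*1 + 0
The gcd is 1. Working backward:
1 = 5 − 2·2
1 = −2·12 + 5·5
1 = 5·17 − 7·12
1 = −7·29 + 12·17
So 17·12 ≡ 1 (mod 29).

12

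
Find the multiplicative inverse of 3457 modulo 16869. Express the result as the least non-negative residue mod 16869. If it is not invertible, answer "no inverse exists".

Run Euclid on (16869, 3457):
16869 = 4*3457 + 3041
3457 = 1*3041 + 416
3041 = 7*416 + 129
416 = 3*129 + 29
129 = 4*29 + 13
29 = 2*13 + 3
13 = 4*3 + 1
3 = 3*1 + 0
gcd = 1, so the inverse exists. Back-substitute:
1 = 13 − 4·3
1 = −4·29 + 9·13
1 = 9·129 − 40·29
1 = −40·416 + 129·129
1 = 129·3041 − 943·416
1 = −943·3457 + 1072·3041
1 = 1072·16869 − 5231·3457
Hence 3457⁻¹ ≡ -5231 ≡ 11638 (mod 16869).

11638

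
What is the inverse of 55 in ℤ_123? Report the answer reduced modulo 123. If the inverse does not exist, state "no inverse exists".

Run Euclid on (123, 55):
123 = 2*55 + 13
55 = 4*13 + 3
13 = 4*3 + 1
3 = 3*1 + 0
Since gcd(55, 123) = 1, back-substitute to write 1 as a combination:
1 = 13 − 4·3
1 = −4·55 + 17·13
1 = 17·123 − 38·55
So 55·(-38) ≡ 1 (mod 123), and -38 ≡ 85 (mod 123).

85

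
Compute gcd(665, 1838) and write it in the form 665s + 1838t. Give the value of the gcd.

1

Euclidean algorithm:
1838 = 2·665 + 508
665 = 1·508 + 157
508 = 3·157 + 37
157 = 4·37 + 9
37 = 4·9 + 1
9 = 9·1 + 0
gcd(665, 1838) = 1.
Working backward:
1 = 37 − 4·9
1 = −4·157 + 17·37
1 = 17·508 − 55·157
1 = −55·665 + 72·508
1 = 72·1838 − 199·665
So 1 = (72)·1838 + (-199)·665.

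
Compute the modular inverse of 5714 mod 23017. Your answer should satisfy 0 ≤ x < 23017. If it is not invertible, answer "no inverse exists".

gcd(23017, 5714) by repeated division:
23017 = 4×5714 + 161
5714 = 35×161 + 79
161 = 2×79 + 3
79 = 26×3 + 1
3 = 3×1 + 0
Since gcd(5714, 23017) = 1, back-substitute to write 1 as a combination:
1 = 79 − 26·3
1 = −26·161 + 53·79
1 = 53·5714 − 1881·161
1 = −1881·23017 + 7577·5714
So 5714·7577 ≡ 1 (mod 23017).

7577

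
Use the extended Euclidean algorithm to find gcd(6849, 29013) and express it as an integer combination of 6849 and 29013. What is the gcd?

3

Repeated division:
29013 = 4×6849 + 1617
6849 = 4×1617 + 381
1617 = 4×381 + 93
381 = 4×93 + 9
93 = 10×9 + 3
9 = 3×3 + 0
gcd(6849, 29013) = 3.
Working backward:
3 = 93 − 10·9
3 = −10·381 + 41·93
3 = 41·1617 − 174·381
3 = −174·6849 + 737·1617
3 = 737·29013 − 3122·6849
So 3 = (737)·29013 + (-3122)·6849.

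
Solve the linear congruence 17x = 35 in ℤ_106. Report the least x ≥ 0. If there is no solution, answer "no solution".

First find gcd(17, 106):
106 = 6×17 + 4
17 = 4×4 + 1
4 = 4×1 + 0
gcd = 1, so a unique solution mod 106 exists.
Back-substitute for the Bézout coefficients:
1 = 17 − 4·4
1 = −4·106 + 25·17
So 17·(25) ≡ 1 (mod 106), giving 17⁻¹ ≡ 25.
x ≡ 17⁻¹·35 ≡ 25·35 ≡ 27 (mod 106).

27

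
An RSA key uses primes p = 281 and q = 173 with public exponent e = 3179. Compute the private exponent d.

24739

φ(n) = (p−1)(q−1) = 280·172 = 48160.
Need d with 3179·d ≡ 1 (mod 48160). Apply the extended Euclidean algorithm:
48160 = 15·3179 + 475
3179 = 6·475 + 329
475 = 1·329 + 146
329 = 2·146 + 37
146 = 3·37 + 35
37 = 1·35 + 2
35 = 17·2 + 1
2 = 2·1 + 0
Back-substitute:
1 = 35 − 17·2
1 = −17·37 + 18·35
1 = 18·146 − 71·37
1 = −71·329 + 160·146
1 = 160·475 − 231·329
1 = −231·3179 + 1546·475
1 = 1546·48160 − 23421·3179
So 3179·(-23421) ≡ 1 (mod 48160), hence d ≡ -23421 ≡ 24739 (mod 48160).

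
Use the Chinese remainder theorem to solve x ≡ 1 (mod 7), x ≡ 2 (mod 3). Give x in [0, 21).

Write x = 1 + 7·k. Then 7·k ≡ 2 − 1 ≡ 1 (mod 3).
Need 7⁻¹ mod 3. Extended Euclid on (3, 1):
3 = 3·1 + 0
7⁻¹ ≡ 1 (mod 3), so k ≡ 1·1 ≡ 1 (mod 3).
x = 1 + 7·1 = 8.

8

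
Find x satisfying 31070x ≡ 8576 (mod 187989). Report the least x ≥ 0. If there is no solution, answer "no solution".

First find gcd(31070, 187989):
187989 = 6×31070 + 1569
31070 = 19×1569 + 1259
1569 = 1×1259 + 310
1259 = 4×310 + 19
310 = 16×19 + 6
19 = 3×6 + 1
6 = 6×1 + 0
gcd = 1, so a unique solution mod 187989 exists.
Back-substitute for the Bézout coefficients:
1 = 19 − 3·6
1 = −3·310 + 49·19
1 = 49·1259 − 199·310
1 = −199·1569 + 248·1259
1 = 248·31070 − 4911·1569
1 = −4911·187989 + 29714·31070
So 31070·(29714) ≡ 1 (mod 187989), giving 31070⁻¹ ≡ 29714.
x ≡ 31070⁻¹·8576 ≡ 29714·8576 ≡ 102169 (mod 187989).

102169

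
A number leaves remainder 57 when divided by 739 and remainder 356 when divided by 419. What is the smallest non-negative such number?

38485

Write x = 57 + 739·k. Then 739·k ≡ 356 − 57 ≡ 299 (mod 419).
Need 739⁻¹ mod 419. Extended Euclid on (419, 320):
419 = 1·320 + 99
320 = 3·99 + 23
99 = 4·23 + 7
23 = 3·7 + 2
7 = 3·2 + 1
2 = 2·1 + 0
Back-substitute:
1 = 7 − 3·2
1 = −3·23 + 10·7
1 = 10·99 − 43·23
1 = −43·320 + 139·99
1 = 139·419 − 182·320
739⁻¹ ≡ 237 (mod 419), so k ≡ 237·299 ≡ 52 (mod 419).
x = 57 + 739·52 = 38485.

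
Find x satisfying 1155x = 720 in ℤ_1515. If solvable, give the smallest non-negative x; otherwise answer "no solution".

99

First find gcd(1155, 1515):
1515 = 1×1155 + 360
1155 = 3×360 + 75
360 = 4×75 + 60
75 = 1×60 + 15
60 = 4×15 + 0
gcd = 15 and 15 | 720, so solutions exist. Divide through by 15: 77x ≡ 48 (mod 101).
Now find 77⁻¹ mod 101:
101 = 1×77 + 24
77 = 3×24 + 5
24 = 4×5 + 4
5 = 1×4 + 1
4 = 4×1 + 0
Back-substitute:
1 = 5 − 4
1 = −24 + 5·5
1 = 5·77 − 16·24
1 = −16·101 + 21·77
So 77⁻¹ ≡ 21 (mod 101).
Then x ≡ 21·48 ≡ 99 (mod 101); the smallest non-negative solution is x = 99.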